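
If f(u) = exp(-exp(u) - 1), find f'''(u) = (-exp(3*u) + 3*exp(2*u) - exp(u))*exp(-exp(u) - 1)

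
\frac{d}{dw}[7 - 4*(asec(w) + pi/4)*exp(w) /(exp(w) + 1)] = (-4*w^2*sqrt(1 - 1/w^2)*exp(w)*asec(w) - pi*w^2*sqrt(1 - 1/w^2)*exp(w) - 4*exp(2*w) - 4*exp(w))/(w^2*sqrt(1 - 1/w^2)*exp(2*w) + 2*w^2*sqrt(1 - 1/w^2)*exp(w) + w^2*sqrt(1 - 1/w^2))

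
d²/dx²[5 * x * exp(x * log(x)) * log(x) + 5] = (5*x^2*exp(x*log(x))*log(x)^3 + 10*x^2*exp(x*log(x))*log(x)^2 + 5*x^2*exp(x*log(x))*log(x) + 10*x*exp(x*log(x))*log(x)^2 + 25*x*exp(x*log(x))*log(x) + 10*x*exp(x*log(x)) + 5*exp(x*log(x)))/x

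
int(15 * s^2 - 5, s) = 5*s^3 - 5*s + C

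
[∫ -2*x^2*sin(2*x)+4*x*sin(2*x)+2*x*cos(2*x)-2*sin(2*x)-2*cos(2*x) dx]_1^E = (-1 + E)^2*cos(2*E)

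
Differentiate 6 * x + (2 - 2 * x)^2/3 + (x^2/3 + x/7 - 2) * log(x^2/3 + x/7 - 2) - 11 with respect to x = 2*x*log(x^2/3 + x/7 - 2)/3 + 10*x/3 + log(x^2/3 + x/7 - 2)/7 + 73/21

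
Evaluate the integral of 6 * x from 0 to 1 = 3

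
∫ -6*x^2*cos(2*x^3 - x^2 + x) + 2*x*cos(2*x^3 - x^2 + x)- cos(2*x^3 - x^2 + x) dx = -sin(x*(2*x^2 - x + 1)) + C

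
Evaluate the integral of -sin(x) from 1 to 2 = -cos(1) + cos(2)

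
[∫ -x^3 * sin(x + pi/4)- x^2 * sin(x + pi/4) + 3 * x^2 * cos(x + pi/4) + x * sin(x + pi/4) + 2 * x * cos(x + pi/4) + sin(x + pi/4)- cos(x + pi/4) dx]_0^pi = -sqrt(2)*(-pi - 1 + pi^2 + pi^3)/2 + sqrt(2)/2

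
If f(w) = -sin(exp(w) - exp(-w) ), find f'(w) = -(exp(2*w) + 1)*exp(-w)*cos(exp(w) - exp(-w))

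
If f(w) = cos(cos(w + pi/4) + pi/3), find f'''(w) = -sin(w + pi/4)^3*sin(cos(w + pi/4) + pi/3) - sin(w + pi/4)*sin(cos(w + pi/4) + pi/3) - 3*sin(w + pi/4)*cos(w + pi/4)*cos(cos(w + pi/4) + pi/3)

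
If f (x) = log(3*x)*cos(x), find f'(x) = (-x*log(x)*sin(x) - x*log(3)*sin(x) + cos(x))/x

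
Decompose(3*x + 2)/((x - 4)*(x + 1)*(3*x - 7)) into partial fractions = -81/(50*(3*x - 7)) - 1/(50*(x + 1)) + 14/(25*(x - 4))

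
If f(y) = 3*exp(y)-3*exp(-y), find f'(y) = (3*exp(2*y) + 3)*exp(-y)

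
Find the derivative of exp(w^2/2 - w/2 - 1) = (2*w - 1)*exp(w^2/2 - w/2 - 1)/2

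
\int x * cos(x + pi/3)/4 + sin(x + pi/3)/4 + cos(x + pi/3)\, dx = (x/4 + 1)*sin(x + pi/3) + C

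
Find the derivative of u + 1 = 1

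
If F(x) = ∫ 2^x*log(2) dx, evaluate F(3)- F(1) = 6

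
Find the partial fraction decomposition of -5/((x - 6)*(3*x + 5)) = 15/(23*(3*x + 5)) - 5/(23*(x - 6))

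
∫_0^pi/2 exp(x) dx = -1 + exp(pi/2)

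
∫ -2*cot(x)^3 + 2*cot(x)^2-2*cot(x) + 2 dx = (cot(x) - 1)^2 + C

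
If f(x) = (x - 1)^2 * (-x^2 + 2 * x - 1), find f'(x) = -4*x^3 + 12*x^2 - 12*x + 4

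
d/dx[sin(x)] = cos(x)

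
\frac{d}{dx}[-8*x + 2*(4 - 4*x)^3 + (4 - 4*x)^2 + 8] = -384*x^2 + 800*x - 424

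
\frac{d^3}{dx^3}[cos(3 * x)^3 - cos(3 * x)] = -729*sin(3*x)^3 + 540*sin(3*x)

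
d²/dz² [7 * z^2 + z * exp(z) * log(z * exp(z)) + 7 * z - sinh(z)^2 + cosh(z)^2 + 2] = (z^2*(z + log(z))*exp(z) + 2*z^2*exp(z) + 2*z*(z + log(z))*exp(z) + 4*z*exp(z) + 14*z + exp(z))/z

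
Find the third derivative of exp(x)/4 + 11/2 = exp(x)/4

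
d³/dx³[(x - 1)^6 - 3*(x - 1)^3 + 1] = 120*x^3 - 360*x^2 + 360*x - 138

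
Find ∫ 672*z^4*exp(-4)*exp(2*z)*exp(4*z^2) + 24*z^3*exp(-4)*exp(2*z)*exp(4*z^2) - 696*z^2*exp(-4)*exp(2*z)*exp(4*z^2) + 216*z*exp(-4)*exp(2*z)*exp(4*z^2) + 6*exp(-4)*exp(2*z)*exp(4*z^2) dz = 6*(7*z - 5)*(2*z^2 + z - 2)*exp(4*z^2 + 2*z - 4) + C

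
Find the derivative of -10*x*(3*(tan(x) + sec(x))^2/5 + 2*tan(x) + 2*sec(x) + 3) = 4*(-24*x*sin(x) - 10*x*sin(2*x) - 20*x*cos(x) + 6*x*cos(2*x) - 18*x - 5*sin(x) - 6*sin(2*x) - 5*sin(3*x) - 30*cos(x) - 10*cos(2*x) - 6*cos(3*x) - 10)/(3*cos(x) + cos(3*x))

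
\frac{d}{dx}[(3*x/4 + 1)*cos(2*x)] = -3*x*sin(2*x)/2 - 2*sin(2*x) + 3*cos(2*x)/4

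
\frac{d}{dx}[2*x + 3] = 2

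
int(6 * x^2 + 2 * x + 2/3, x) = 2*x^3 + x^2 + 2*x/3 + C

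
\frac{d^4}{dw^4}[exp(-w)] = exp(-w)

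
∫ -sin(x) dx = cos(x) + C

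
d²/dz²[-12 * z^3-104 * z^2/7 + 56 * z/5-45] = -72*z - 208/7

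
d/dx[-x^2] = -2*x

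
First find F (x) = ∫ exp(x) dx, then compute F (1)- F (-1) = E - exp(-1)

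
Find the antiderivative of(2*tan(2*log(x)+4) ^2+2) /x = tan(2*log(x) + 4) + C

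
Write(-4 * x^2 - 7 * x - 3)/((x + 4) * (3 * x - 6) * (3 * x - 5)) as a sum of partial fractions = 232/(51*(3*x - 5)) - 13/(102*(x + 4)) - 11/(6*(x - 2))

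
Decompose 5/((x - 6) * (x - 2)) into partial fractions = -5/(4*(x - 2)) + 5/(4*(x - 6))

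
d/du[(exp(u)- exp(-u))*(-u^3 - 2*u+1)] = (-u^3*exp(2*u) - u^3 - 3*u^2*exp(2*u) + 3*u^2 - 2*u*exp(2*u) - 2*u - exp(2*u) + 3)*exp(-u)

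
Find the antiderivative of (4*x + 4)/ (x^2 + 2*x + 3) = 2*log((x + 1)^2 + 2) + C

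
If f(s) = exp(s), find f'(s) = exp(s)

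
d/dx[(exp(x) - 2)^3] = 3*exp(3*x) - 12*exp(2*x) + 12*exp(x)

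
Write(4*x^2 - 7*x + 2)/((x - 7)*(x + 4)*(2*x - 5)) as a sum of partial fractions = -38/(117*(2*x - 5)) + 94/(143*(x + 4)) + 149/(99*(x - 7))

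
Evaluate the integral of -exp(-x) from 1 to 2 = -exp(-1) + exp(-2)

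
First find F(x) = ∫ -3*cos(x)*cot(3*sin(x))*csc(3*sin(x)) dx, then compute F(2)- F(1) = -csc(3*sin(1)) + csc(3*sin(2))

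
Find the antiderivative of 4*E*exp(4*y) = exp(4*y + 1) + C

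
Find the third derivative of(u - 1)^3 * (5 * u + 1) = 120*u - 84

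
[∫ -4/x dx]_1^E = -4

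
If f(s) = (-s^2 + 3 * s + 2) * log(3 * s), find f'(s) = (-2*s^2*log(s) - 2*s^2*log(3) - s^2 + 3*s*log(s) + 3*s + 3*s*log(3) + 2)/s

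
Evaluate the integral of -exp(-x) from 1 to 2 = -exp(-1) + exp(-2)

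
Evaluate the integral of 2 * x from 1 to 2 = 3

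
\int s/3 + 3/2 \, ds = s^2/6 + 3*s/2 + C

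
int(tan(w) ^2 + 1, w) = tan(w) + C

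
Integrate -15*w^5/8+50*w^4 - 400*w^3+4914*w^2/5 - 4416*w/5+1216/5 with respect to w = -5*w^6/16 + 10*w^5 - 100*w^4 + 1638*w^3/5 - 2208*w^2/5 + 1216*w/5 + C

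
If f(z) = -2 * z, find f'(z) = -2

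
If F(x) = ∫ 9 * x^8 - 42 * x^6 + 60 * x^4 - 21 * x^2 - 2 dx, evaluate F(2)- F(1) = 70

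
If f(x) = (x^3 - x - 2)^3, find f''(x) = 72*x^7 - 126*x^5 - 180*x^4 + 60*x^3 + 144*x^2 + 66*x - 12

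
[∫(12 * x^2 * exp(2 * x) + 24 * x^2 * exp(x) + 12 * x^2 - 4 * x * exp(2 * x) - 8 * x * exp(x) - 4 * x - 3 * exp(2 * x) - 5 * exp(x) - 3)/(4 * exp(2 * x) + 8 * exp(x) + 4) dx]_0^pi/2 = -pi^2/8 - 3*pi/8 - 1/8 + exp(pi/2)/(4*(1 + exp(pi/2))) + pi^3/8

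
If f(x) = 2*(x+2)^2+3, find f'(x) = 4*x + 8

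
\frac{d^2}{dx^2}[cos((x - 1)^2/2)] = -x^2*cos(x^2/2 - x + 1/2) + 2*x*cos(x^2/2 - x + 1/2) - sin(x^2/2 - x + 1/2) - cos(x^2/2 - x + 1/2)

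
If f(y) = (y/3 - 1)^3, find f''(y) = 2*y/9 - 2/3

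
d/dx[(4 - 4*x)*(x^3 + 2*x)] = -16*x^3 + 12*x^2 - 16*x + 8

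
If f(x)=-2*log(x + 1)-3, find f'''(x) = -4/(x^3 + 3*x^2 + 3*x + 1)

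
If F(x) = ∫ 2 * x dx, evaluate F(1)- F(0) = 1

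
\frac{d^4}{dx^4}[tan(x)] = 24*tan(x)^5 + 40*tan(x)^3 + 16*tan(x)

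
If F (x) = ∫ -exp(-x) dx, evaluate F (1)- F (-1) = -E + exp(-1)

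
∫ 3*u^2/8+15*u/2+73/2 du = u^3/8 + 15*u^2/4 + 73*u/2 + C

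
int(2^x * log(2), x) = 2^x + C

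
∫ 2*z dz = z^2 + C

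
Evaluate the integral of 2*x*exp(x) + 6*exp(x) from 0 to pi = -4 + 2*(2 + pi)*exp(pi)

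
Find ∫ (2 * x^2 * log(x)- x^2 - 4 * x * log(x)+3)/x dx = ((x - 2)^2 - 1)*(log(x) - 1) + C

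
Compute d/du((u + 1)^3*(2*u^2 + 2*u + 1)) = 10*u^4 + 32*u^3 + 39*u^2 + 22*u + 5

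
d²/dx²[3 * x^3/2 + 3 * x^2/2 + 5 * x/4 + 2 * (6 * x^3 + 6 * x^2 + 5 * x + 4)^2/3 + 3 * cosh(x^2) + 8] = 720*x^4 + 960*x^3 + 12*x^2*cosh(x^2) + 768*x^2 + 441*x + 6*sinh(x^2) + 301/3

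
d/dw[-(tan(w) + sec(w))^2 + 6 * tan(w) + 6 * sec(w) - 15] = 2*(-sin(w)^2/cos(w) + 3*sin(w) - 2*sin(w)/cos(w) + 3 - 1/cos(w))/cos(w)^2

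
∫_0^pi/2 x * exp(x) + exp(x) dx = pi*exp(pi/2)/2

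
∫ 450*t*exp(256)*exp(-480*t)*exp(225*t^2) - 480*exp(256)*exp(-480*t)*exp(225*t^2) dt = exp((15*t - 16)^2) + C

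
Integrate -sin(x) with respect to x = cos(x) + C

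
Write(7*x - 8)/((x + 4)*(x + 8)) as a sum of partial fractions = 16/(x + 8) - 9/(x + 4)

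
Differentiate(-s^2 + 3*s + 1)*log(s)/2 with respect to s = (-2*s^2*log(s) - s^2 + 3*s*log(s) + 3*s + 1)/(2*s)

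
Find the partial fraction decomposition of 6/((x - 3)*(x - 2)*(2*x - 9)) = 8/(5*(2*x - 9)) + 6/(5*(x - 2)) - 2/(x - 3)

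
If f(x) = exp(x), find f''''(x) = exp(x)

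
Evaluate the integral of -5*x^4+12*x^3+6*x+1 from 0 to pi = (pi + pi^3)*(-pi^2 + 1 + 3*pi)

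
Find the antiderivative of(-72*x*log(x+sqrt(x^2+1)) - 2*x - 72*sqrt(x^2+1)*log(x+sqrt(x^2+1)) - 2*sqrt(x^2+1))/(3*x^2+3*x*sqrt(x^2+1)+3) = 2*(-18*log(x + sqrt(x^2 + 1)) - 1)*log(x + sqrt(x^2 + 1))/3 + C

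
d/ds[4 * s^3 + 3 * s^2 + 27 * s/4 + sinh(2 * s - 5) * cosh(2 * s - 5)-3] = 12*s^2 + 6*s + 2*sinh(2*s - 5)^2 + 2*cosh(2*s - 5)^2 + 27/4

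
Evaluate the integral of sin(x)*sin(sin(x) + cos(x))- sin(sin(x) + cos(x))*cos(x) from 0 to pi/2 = 0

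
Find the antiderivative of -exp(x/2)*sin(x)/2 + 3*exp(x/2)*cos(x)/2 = sqrt(2)*exp(x/2)*sin(x + pi/4) + C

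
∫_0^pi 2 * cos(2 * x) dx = 0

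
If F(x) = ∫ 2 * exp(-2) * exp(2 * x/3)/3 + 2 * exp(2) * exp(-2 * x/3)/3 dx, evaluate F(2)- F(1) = -exp(2/3) - exp(-4/3) + exp(-2/3) + exp(4/3)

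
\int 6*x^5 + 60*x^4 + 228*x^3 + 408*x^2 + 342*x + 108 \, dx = x^6 + 12*x^5 + 57*x^4 + 136*x^3 + 171*x^2 + 108*x + C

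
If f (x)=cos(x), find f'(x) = -sin(x)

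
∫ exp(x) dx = exp(x) + C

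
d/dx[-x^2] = -2*x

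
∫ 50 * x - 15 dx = 25*x^2 - 15*x + C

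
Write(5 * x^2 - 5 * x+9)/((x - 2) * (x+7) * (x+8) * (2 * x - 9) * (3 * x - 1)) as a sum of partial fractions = 639/(68750*(3*x - 1)) + 1404/(71875*(2*x - 9)) + 369/(6250*(x + 8)) - 289/(4554*(x + 7)) - 19/(2250*(x - 2))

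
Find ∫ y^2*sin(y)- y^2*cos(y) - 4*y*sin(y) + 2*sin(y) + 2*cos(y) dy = -sqrt(2)*y*(y - 2)*sin(y + pi/4) + C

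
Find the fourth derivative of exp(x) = exp(x)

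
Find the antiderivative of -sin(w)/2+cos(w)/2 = sqrt(2)*sin(w + pi/4)/2 + C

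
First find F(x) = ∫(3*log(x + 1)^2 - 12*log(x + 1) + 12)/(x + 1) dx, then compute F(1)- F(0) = (-2 + log(2))^3 + 8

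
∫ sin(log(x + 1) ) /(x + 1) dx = -cos(log(x + 1)) + C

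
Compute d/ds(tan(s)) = cos(s)^(-2)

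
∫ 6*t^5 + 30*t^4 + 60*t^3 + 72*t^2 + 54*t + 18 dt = t^6 + 6*t^5 + 15*t^4 + 24*t^3 + 27*t^2 + 18*t + C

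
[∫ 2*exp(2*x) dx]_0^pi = -1 + exp(2*pi)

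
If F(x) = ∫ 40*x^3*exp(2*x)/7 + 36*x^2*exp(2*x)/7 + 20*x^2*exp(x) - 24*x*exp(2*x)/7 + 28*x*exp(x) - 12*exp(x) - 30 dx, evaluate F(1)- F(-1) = -60 - 32*exp(-1) + 32*exp(-2)/7 + 8*exp(2)/7 + 8*E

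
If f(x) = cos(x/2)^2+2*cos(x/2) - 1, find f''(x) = -cos(x/2)/2 - cos(x)/2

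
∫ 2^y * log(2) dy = 2^y + C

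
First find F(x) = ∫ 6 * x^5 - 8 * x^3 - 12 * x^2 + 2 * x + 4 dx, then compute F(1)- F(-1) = 0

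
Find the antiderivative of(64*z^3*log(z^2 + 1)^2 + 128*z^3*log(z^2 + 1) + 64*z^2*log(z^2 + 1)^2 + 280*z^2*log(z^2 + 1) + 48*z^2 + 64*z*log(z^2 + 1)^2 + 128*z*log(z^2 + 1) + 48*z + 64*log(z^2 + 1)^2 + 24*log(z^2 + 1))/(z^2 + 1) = 8*(z + 1)*(4*(z + 1)*log(z^2 + 1) + 3)*log(z^2 + 1) + C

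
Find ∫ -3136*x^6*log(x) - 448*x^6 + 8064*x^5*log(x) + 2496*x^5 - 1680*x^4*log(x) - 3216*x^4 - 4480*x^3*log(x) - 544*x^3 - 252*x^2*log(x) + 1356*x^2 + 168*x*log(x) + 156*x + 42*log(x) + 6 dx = 2*(7*x*log(x) - 3)*(-8*x^3 - 2*x^2*(-4*x^2 + 6*x + 3)^2 + 12*x^2 + 6*x + 3) + C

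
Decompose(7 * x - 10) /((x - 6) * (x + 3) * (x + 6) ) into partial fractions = -13/(9*(x + 6)) + 31/(27*(x + 3)) + 8/(27*(x - 6))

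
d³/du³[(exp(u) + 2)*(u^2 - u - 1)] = u^2*exp(u) + 5*u*exp(u) + 2*exp(u)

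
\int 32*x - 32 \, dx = 16*x^2 - 32*x + C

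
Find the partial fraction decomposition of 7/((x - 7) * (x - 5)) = -7/(2*(x - 5)) + 7/(2*(x - 7))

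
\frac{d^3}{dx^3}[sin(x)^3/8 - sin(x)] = 29*cos(x)/32 + 27*cos(3*x)/32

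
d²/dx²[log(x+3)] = -1/(x^2 + 6*x + 9)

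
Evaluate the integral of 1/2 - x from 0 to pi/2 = -pi^2/8 + pi/4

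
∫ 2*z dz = z^2 + C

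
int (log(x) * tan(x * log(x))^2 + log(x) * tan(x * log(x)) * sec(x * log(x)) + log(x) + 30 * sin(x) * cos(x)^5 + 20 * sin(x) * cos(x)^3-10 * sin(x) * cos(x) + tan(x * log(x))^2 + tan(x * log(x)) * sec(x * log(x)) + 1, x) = -5*cos(x)^6 - 5*cos(x)^4 + 5*cos(x)^2 + tan(x*log(x)) + sec(x*log(x)) + C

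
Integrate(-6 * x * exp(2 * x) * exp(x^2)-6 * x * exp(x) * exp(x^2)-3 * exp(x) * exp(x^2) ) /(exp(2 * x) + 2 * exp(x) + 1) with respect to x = 3*(2*exp(x) - exp(x*(x + 1)) + 2)/(exp(x) + 1) + C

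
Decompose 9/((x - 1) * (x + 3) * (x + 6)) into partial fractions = 3/(7*(x + 6)) - 3/(4*(x + 3)) + 9/(28*(x - 1))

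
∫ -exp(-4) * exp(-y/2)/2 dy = exp(-y/2 - 4) + C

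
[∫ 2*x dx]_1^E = -1 + exp(2)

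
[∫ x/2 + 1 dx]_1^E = -9/4 + (1 + E/2)^2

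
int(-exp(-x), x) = exp(-x) + C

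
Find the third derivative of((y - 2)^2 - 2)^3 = 120*y^3 - 720*y^2 + 1296*y - 672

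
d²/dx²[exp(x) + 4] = exp(x)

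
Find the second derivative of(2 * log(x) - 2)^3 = (-24*log(x)^2 + 96*log(x) - 72)/x^2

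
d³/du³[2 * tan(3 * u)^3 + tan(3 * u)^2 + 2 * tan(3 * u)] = 3240*tan(3*u)^6 + 648*tan(3*u)^5 + 6480*tan(3*u)^4 + 1080*tan(3*u)^3 + 3672*tan(3*u)^2 + 432*tan(3*u) + 432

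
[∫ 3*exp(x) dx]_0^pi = -3 + 3*exp(pi)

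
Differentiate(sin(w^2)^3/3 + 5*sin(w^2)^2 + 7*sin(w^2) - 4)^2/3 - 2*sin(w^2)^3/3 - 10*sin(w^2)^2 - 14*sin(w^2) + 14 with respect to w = 4*w*(sin(w^2)^5/9 + 25*sin(w^2)^4/9 + 178*sin(w^2)^3/9 + 98*sin(w^2)^2/3 - 7*sin(w^2) - 49/3)*cos(w^2)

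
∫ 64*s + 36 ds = 32*s^2 + 36*s + C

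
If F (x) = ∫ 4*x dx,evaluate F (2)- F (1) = 6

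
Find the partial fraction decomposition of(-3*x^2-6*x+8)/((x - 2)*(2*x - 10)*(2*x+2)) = 11/(72*(x + 1)) + 4/(9*(x - 2)) - 97/(72*(x - 5))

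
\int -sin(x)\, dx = cos(x) + C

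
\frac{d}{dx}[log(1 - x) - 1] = 1/(x - 1)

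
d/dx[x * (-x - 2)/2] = -x - 1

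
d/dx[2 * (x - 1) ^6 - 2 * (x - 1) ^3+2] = 12*x^5 - 60*x^4 + 120*x^3 - 126*x^2 + 72*x - 18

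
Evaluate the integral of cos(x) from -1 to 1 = 2*sin(1)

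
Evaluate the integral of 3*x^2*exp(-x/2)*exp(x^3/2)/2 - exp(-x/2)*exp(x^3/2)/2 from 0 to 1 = 0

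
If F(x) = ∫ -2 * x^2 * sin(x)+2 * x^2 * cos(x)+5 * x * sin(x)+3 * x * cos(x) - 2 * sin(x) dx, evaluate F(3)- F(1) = 2*sqrt(2)*(8*sin(pi/4 + 3) - sin(pi/4 + 1))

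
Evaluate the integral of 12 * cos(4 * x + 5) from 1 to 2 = -3*sin(9) + 3*sin(13)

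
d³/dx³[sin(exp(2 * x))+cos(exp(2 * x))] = 8*sqrt(2)*(-exp(4*x)*cos(exp(2*x) + pi/4) - 3*exp(2*x)*sin(exp(2*x) + pi/4) + cos(exp(2*x) + pi/4))*exp(2*x)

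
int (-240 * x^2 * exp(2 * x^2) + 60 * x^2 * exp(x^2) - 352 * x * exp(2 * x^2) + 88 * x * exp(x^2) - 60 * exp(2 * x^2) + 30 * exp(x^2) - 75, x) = -(15*x + 22)*(4*exp(2*x^2) - 2*exp(x^2) + 5) + C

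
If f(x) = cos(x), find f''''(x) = cos(x)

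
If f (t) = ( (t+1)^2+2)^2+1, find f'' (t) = 12*t^2 + 24*t + 20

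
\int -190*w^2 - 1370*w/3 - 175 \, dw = -190*w^3/3 - 685*w^2/3 - 175*w + C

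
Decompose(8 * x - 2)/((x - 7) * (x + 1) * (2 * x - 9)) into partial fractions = -136/(55*(2*x - 9)) - 5/(44*(x + 1)) + 27/(20*(x - 7))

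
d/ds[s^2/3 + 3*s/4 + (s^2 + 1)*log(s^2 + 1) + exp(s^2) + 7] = 2*s*exp(s^2) + 2*s*log(s^2 + 1) + 8*s/3 + 3/4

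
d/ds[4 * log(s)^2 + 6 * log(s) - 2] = (8*log(s) + 6)/s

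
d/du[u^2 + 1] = 2*u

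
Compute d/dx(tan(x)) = cos(x)^(-2)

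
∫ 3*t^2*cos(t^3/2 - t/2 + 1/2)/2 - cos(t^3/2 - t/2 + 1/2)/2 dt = sin((t^3 - t + 1)/2) + C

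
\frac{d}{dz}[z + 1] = 1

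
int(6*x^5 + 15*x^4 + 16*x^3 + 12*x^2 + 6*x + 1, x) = x^6 + 3*x^5 + 4*x^4 + 4*x^3 + 3*x^2 + x + C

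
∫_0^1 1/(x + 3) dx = -log(3) + 2*log(2)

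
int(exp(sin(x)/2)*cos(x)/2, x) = exp(sin(x)/2) + C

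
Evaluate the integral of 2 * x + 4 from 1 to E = -9 + (-E - 2)^2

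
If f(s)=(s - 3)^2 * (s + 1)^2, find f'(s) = 4*s^3 - 12*s^2 - 4*s + 12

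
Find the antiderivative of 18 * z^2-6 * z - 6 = 6*z^3 - 3*z^2 - 6*z + C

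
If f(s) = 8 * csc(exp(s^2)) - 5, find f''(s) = 16*(-2*s^2*exp(s^2) + 4*s^2*exp(s^2)/sin(exp(s^2))^2 - 2*s^2*cos(exp(s^2))/sin(exp(s^2)) - cos(exp(s^2))/sin(exp(s^2)))*exp(s^2)/sin(exp(s^2))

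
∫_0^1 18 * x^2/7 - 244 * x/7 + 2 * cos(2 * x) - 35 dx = -361/7 + sin(2)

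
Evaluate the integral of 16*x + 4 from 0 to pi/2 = -2*pi - 2 + 2*(1 + pi)^2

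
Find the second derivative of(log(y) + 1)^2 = -2*log(y)/y^2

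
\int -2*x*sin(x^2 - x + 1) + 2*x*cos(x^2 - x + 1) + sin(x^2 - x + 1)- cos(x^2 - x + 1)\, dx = sin(x^2 - x + 1) + cos(x^2 - x + 1) + C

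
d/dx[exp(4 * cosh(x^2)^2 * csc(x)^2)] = 16*x*exp(4*cosh(x^2)^2*csc(x)^2)*sinh(x^2)*cosh(x^2)*csc(x)^2 - 8*exp(4*cosh(x^2)^2*csc(x)^2)*cot(x)*cosh(x^2)^2*csc(x)^2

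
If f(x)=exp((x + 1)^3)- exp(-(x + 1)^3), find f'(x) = (3*x^2*exp(2*x^3 + 6*x^2 + 6*x + 2) + 3*x^2 + 6*x*exp(2*x^3 + 6*x^2 + 6*x + 2) + 6*x + 3*exp(2*x^3 + 6*x^2 + 6*x + 2) + 3)*exp(-x^3 - 3*x^2 - 3*x - 1)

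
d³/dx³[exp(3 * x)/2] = 27*exp(3*x)/2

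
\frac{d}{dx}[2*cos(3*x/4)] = -3*sin(3*x/4)/2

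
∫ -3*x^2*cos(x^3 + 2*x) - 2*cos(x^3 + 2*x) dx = -sin(x*(x^2 + 2)) + C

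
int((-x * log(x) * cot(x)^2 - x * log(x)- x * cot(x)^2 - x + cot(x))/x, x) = (log(x) + 1)*cot(x) + C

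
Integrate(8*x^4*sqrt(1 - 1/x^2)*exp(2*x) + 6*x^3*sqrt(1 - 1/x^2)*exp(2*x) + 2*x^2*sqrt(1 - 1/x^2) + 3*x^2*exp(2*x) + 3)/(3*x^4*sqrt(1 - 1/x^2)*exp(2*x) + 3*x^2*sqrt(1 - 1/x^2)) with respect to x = 2*x/3 + log(x^2*exp(2*x) + 1) + asec(x) + C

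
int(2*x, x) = x^2 + C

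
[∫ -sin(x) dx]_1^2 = -cos(1) + cos(2)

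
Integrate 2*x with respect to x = x^2 + C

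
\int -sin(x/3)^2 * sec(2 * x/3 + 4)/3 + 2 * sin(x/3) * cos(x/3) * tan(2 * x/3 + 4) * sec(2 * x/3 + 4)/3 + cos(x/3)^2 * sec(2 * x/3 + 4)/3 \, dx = sin(2*x/3)/(2*cos(2*x/3 + 4)) + C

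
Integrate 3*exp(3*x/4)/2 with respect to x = 2*exp(3*x/4) + C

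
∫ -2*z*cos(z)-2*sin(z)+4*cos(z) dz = (4 - 2*z)*sin(z) + C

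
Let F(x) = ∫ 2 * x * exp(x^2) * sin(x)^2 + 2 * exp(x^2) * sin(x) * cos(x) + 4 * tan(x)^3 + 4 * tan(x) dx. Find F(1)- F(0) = E*sin(1)^2 + 2*tan(1)^2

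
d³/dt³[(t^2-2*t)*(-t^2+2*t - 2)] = 24 - 24*t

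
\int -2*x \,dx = -x^2 + C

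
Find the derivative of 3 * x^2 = 6*x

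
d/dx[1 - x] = -1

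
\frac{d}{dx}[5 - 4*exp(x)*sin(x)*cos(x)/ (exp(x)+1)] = -2*(2*exp(x)*cos(2*x) + sin(2*x) + 2*cos(2*x))*exp(x)/(exp(2*x) + 2*exp(x) + 1)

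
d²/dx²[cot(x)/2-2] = cos(x)/sin(x)^3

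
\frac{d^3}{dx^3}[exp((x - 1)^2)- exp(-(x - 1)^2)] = (8*x^3*exp(2*x^2 - 4*x + 2) + 8*x^3 - 24*x^2*exp(2*x^2 - 4*x + 2) - 24*x^2 + 36*x*exp(2*x^2 - 4*x + 2) + 12*x - 20*exp(2*x^2 - 4*x + 2) + 4)*exp(-x^2 + 2*x - 1)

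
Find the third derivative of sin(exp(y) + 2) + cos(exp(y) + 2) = sqrt(2)*(-exp(2*y)*cos(exp(y) + pi/4 + 2) - 3*exp(y)*sin(exp(y) + pi/4 + 2) + cos(exp(y) + pi/4 + 2))*exp(y)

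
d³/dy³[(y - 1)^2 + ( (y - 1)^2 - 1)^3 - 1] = 120*y^3 - 360*y^2 + 288*y - 48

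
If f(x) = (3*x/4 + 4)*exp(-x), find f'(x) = (-3*x - 13)*exp(-x)/4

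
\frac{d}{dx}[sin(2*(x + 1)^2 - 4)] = 4*(x + 1)*cos(2*(x^2 + 2*x - 1))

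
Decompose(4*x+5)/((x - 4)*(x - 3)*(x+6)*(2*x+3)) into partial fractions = -8/(891*(2*x + 3)) + 19/(810*(x + 6)) - 17/(81*(x - 3)) + 21/(110*(x - 4))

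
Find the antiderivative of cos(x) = sin(x) + C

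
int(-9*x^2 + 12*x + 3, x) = -3*x^3 + 6*x^2 + 3*x + C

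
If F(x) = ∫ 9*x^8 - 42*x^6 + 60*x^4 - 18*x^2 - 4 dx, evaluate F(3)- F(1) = 9306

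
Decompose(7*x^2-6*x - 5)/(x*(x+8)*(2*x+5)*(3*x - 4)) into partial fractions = -15/(2576*(3*x - 4)) + 86/(253*(2*x + 5)) - 491/(2464*(x + 8)) + 1/(32*x)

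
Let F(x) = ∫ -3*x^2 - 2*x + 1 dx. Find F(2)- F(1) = -9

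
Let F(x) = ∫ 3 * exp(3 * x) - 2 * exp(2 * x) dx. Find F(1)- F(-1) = -(-1 + exp(-1))*exp(-2) + (-1 + E)*exp(2)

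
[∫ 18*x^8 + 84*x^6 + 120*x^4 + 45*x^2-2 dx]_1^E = -51 - exp(3) - 2*E + 2*(2*E + exp(3))^3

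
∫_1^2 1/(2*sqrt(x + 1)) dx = -sqrt(2) + sqrt(3)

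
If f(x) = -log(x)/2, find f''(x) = 1/(2*x^2)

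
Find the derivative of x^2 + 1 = 2*x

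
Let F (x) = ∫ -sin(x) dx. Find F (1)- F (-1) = 0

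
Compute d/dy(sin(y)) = cos(y)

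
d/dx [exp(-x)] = -exp(-x)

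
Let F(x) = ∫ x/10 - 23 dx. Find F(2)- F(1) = -457/20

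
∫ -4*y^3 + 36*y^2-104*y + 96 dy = -y^4 + 12*y^3 - 52*y^2 + 96*y + C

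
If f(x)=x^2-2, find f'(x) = 2*x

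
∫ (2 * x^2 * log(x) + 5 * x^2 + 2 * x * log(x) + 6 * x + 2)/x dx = ((x + 1)^2 + 1)*(log(x) + 2) + C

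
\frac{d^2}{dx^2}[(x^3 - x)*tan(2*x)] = 8*x^3*tan(2*x)^3 + 8*x^3*tan(2*x) + 12*x^2*tan(2*x)^2 + 12*x^2 - 8*x*tan(2*x)^3 - 2*x*tan(2*x) - 4*tan(2*x)^2 - 4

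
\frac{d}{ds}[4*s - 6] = 4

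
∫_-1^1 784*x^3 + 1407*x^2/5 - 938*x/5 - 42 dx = 518/5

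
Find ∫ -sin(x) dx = cos(x) + C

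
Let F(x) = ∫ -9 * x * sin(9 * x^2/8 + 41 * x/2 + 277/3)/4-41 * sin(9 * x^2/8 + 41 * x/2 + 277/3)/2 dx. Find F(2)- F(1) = -cos(2735/24) + cos(827/6)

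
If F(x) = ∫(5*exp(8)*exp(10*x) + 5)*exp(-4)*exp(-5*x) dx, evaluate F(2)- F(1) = -exp(9) - exp(-14) + exp(-9) + exp(14)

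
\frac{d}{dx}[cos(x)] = -sin(x)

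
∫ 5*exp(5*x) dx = exp(5*x) + C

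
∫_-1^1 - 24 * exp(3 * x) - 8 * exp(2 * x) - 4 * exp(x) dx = -8*exp(3) - 4*exp(2) - 4*E + 8*exp(-3) + 4*exp(-2) + 4*exp(-1)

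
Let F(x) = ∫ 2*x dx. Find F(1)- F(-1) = 0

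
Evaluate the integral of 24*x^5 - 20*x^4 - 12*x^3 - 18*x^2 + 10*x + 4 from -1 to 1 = -12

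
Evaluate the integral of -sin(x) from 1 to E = cos(E) - cos(1)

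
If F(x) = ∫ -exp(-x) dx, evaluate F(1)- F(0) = -1 + exp(-1)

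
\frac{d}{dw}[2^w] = 2^w*log(2)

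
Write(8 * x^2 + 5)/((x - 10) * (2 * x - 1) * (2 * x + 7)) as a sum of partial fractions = 103/(108*(2*x + 7)) - 7/(76*(2*x - 1)) + 805/(513*(x - 10))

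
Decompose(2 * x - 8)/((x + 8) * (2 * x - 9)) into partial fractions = 2/(25*(2*x - 9)) + 24/(25*(x + 8))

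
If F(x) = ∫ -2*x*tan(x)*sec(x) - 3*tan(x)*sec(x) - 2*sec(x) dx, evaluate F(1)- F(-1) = -4*sec(1)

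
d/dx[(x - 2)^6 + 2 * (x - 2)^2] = 6*x^5 - 60*x^4 + 240*x^3 - 480*x^2 + 484*x - 200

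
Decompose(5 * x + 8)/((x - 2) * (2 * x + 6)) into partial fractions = 7/(10*(x + 3)) + 9/(5*(x - 2))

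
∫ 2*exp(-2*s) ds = -exp(-2*s) + C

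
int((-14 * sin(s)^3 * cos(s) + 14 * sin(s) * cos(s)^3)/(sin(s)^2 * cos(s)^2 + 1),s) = 7*log(9/8 - cos(4*s)/8) + C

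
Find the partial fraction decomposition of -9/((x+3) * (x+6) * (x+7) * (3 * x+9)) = 3/(16*(x + 7)) - 1/(3*(x + 6)) + 7/(48*(x + 3)) - 1/(4*(x + 3)^2)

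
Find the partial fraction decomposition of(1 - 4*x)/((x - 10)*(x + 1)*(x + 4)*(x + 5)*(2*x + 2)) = 7/(160*(x + 5)) - 17/(252*(x + 4)) + 853/(34848*(x + 1)) - 5/(264*(x + 1)^2) - 13/(16940*(x - 10))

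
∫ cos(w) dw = sin(w) + C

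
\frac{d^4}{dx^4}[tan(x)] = 24*tan(x)^5 + 40*tan(x)^3 + 16*tan(x)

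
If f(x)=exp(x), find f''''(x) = exp(x)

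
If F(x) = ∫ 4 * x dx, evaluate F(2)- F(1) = 6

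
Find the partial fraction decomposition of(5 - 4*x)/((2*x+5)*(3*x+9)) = 10/(2*x + 5) - 17/(3*(x + 3))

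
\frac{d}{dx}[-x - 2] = -1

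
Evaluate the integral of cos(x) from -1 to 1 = 2*sin(1)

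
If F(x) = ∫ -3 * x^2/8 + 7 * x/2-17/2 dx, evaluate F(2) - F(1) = -33/8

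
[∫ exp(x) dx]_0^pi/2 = -1 + exp(pi/2)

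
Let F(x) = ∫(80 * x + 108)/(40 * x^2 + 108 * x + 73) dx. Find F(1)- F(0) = -log(730) + log(2210)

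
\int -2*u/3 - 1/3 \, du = -u^2/3 - u/3 + C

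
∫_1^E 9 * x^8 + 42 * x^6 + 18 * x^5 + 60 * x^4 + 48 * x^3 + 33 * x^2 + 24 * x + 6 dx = -64 + (1 + 2*E + exp(3))^3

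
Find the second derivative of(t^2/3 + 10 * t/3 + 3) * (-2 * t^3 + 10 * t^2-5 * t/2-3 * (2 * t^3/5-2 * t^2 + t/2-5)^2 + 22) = -224*t^6/25 + 1524*t^4/5 - 1456*t^3/3 - 191*t^2/5 - 702*t - 513/2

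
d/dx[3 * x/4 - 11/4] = 3/4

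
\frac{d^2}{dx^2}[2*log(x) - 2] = -2/x^2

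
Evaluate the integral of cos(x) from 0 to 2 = sin(2)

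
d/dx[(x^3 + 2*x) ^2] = 6*x^5 + 16*x^3 + 8*x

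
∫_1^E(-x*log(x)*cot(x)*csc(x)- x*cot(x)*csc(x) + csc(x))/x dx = -csc(1) + 2*csc(E)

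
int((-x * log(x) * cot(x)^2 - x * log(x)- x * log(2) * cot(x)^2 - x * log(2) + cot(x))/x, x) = log(2*x)*cot(x) + C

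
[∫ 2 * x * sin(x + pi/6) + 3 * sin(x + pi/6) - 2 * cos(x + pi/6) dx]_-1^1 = -2*sqrt(3)*cos(1) + 3*sin(1)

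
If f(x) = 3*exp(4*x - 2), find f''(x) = 48*exp(4*x - 2)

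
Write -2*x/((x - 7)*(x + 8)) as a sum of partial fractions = -16/(15*(x + 8)) - 14/(15*(x - 7))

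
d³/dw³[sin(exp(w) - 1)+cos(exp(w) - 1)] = sqrt(2)*(-exp(2*w)*cos(exp(w) - 1 + pi/4) - 3*exp(w)*cos(-exp(w) + pi/4 + 1) + sin(-exp(w) + pi/4 + 1))*exp(w)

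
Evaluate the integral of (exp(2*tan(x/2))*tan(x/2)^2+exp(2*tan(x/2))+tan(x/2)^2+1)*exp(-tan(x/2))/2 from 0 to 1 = -exp(-tan(1/2)) + exp(tan(1/2))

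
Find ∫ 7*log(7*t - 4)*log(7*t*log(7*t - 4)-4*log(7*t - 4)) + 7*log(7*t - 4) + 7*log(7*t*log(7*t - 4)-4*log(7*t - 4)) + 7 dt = (7*t - 4)*log((7*t - 4)*log(7*t - 4))*log(7*t - 4) + C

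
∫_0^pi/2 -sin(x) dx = -1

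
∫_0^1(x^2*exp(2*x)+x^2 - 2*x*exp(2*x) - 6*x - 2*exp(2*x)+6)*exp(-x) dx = -E + exp(-1)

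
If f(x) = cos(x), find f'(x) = -sin(x)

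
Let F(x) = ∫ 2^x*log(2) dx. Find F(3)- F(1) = 6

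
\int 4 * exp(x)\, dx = 4*exp(x) + C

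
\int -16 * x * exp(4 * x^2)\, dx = -2*exp(4*x^2) + C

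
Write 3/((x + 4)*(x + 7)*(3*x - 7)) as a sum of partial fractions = 27/(532*(3*x - 7)) + 1/(28*(x + 7)) - 1/(19*(x + 4))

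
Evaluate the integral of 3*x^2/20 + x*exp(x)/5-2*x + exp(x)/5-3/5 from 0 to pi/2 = -pi^2/4 - 3*pi/10 + pi^3/160 + pi*exp(pi/2)/10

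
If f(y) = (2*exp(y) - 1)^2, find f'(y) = 8*exp(2*y) - 4*exp(y)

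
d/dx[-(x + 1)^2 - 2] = -2*x - 2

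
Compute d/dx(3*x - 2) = 3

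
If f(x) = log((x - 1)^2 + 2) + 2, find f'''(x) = (4*x^3 - 12*x^2 - 12*x + 20)/(x^6 - 6*x^5 + 21*x^4 - 44*x^3 + 63*x^2 - 54*x + 27)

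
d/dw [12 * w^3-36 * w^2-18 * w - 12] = 36*w^2 - 72*w - 18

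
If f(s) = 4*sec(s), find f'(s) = 4*tan(s)*sec(s)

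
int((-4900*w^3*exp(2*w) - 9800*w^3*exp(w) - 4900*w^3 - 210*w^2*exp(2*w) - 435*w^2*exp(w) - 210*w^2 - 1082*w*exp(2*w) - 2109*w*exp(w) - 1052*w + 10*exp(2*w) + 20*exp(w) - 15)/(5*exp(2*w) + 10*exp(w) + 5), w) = ((exp(w) + 1)*(175*w^2 + 5*w - (35*w^2 + w + 10)^2 + 50) + 5*(-3*w^2 + 5*w + 5)*exp(w))/(5*(exp(w) + 1)) + C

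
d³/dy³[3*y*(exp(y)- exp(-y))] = (3*y*exp(2*y) + 3*y + 9*exp(2*y) - 9)*exp(-y)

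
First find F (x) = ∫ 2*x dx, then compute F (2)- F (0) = 4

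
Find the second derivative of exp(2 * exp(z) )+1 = 2*exp(z + 2*exp(z)) + 4*exp(2*z + 2*exp(z))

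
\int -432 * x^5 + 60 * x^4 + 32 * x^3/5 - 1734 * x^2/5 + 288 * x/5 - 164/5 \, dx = -72*x^6 + 12*x^5 + 8*x^4/5 - 578*x^3/5 + 144*x^2/5 - 164*x/5 + C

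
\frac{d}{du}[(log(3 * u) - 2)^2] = (2*log(u) - 4 + 2*log(3))/u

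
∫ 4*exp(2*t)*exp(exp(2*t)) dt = 2*exp(exp(2*t)) + C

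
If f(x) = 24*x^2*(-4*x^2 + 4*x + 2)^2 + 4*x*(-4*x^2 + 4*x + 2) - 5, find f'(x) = 2304*x^5 - 3840*x^4 + 1104*x^2 + 224*x + 8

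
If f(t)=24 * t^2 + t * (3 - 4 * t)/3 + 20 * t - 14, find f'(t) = 136*t/3 + 21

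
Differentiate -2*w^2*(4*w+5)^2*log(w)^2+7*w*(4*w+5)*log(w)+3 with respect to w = -128*w^3*log(w)^2 - 64*w^3*log(w) - 240*w^2*log(w)^2 - 160*w^2*log(w) - 100*w*log(w)^2 - 44*w*log(w) + 28*w + 35*log(w) + 35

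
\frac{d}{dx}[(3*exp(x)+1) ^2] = 18*exp(2*x) + 6*exp(x)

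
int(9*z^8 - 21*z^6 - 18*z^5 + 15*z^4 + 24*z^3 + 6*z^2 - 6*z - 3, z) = z^9 - 3*z^7 - 3*z^6 + 3*z^5 + 6*z^4 + 2*z^3 - 3*z^2 - 3*z + C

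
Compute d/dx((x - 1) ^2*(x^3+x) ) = 5*x^4 - 8*x^3 + 6*x^2 - 4*x + 1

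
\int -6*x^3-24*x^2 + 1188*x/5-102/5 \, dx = -3*x^4/2 - 8*x^3 + 594*x^2/5 - 102*x/5 + C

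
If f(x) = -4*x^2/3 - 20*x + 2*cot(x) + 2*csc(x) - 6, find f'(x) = -8*x/3 - 2*cot(x)^2 - 2*cot(x)*csc(x) - 22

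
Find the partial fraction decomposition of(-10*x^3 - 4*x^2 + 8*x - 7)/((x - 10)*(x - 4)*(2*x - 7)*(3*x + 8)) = -3587/(28120*(3*x + 8)) - 3654/(481*(2*x - 7)) + 679/(120*(x - 4)) - 10327/(2964*(x - 10))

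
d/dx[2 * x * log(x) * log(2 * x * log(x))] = 2*log(x)*log(x*log(x)) + 2*log(2)*log(x) + 2*log(x) + 2*log(x*log(x)) + 2*log(2) + 2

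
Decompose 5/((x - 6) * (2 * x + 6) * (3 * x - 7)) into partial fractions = -45/(352*(3*x - 7)) + 5/(288*(x + 3)) + 5/(198*(x - 6))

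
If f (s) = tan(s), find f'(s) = cos(s)^(-2)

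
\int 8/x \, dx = 8*log(x) + C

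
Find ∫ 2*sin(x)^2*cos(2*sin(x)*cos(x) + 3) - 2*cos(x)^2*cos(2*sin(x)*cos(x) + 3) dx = -sin(sin(2*x) + 3) + C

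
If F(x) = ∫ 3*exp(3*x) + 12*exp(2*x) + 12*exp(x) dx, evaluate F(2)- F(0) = -27 + (2 + exp(2))^3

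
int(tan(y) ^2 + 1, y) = tan(y) + C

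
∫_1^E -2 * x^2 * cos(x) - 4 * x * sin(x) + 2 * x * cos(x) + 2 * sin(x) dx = (-2*exp(2) + 2*E)*sin(E)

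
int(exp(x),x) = exp(x) + C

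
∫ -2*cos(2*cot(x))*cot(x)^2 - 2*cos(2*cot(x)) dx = sin(2*cot(x)) + C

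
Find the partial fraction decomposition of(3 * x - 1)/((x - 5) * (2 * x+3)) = 11/(13*(2*x + 3)) + 14/(13*(x - 5))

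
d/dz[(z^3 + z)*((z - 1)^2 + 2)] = 5*z^4 - 8*z^3 + 12*z^2 - 4*z + 3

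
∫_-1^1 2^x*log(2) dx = 3/2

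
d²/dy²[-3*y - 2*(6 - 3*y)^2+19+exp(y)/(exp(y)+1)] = (-36*exp(3*y) - 109*exp(2*y) - 107*exp(y) - 36)/(exp(3*y) + 3*exp(2*y) + 3*exp(y) + 1)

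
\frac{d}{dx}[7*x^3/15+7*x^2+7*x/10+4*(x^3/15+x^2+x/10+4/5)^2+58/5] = 8*x^5/75 + 8*x^4/3 + 1216*x^3/75 + 127*x^2/25 + 672*x/25 + 67/50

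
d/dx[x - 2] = 1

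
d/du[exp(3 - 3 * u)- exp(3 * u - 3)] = (-3*exp(6*u - 6) - 3)*exp(3 - 3*u)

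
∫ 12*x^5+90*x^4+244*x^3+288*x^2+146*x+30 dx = 2*x^6 + 18*x^5 + 61*x^4 + 96*x^3 + 73*x^2 + 30*x + C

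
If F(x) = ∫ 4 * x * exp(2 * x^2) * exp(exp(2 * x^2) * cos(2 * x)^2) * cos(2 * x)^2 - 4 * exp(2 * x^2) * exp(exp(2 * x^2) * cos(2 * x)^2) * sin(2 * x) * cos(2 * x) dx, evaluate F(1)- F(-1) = 0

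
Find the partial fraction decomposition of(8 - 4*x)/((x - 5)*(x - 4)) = 8/(x - 4) - 12/(x - 5)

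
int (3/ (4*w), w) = 3*log(2*w)/4 + C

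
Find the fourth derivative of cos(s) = cos(s)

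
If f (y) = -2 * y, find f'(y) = -2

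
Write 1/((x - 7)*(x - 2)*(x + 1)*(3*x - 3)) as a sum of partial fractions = -1/(144*(x + 1)) + 1/(36*(x - 1)) - 1/(45*(x - 2)) + 1/(720*(x - 7))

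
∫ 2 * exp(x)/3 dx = 2*exp(x)/3 + C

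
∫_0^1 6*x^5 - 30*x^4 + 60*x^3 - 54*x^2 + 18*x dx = 1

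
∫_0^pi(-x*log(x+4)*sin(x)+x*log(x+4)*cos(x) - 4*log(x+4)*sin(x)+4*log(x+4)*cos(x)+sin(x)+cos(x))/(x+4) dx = -log(pi + 4) - log(4)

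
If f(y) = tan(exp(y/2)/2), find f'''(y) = 3*(-1 + cos(exp(y/2)/2)^(-2))^2*exp(3*y/2)/32 - 3*exp(3*y/2)/32 + exp(3*y/2)/(8*cos(exp(y/2)/2)^2) + exp(y/2)/(16*cos(exp(y/2)/2)^2) + 3*exp(y)*sin(exp(y/2)/2)/(16*cos(exp(y/2)/2)^3)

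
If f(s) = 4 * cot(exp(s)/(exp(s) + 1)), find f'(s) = -4*exp(s)/((exp(2*s) + 2*exp(s) + 1)*sin(exp(s)/(exp(s) + 1))^2)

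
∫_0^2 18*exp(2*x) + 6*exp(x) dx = -16 + (1 + 3*exp(2))^2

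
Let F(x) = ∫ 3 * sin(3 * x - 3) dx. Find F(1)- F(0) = -1 + cos(3)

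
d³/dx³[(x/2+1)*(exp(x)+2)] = x*exp(x)/2 + 5*exp(x)/2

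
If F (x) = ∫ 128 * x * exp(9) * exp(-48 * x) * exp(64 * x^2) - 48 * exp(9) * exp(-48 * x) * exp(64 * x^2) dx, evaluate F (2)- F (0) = -exp(9) + exp(169)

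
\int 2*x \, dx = x^2 + C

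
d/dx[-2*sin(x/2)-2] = -cos(x/2)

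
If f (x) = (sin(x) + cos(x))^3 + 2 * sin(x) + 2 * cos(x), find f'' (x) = sqrt(2)*(-7*sin(x + pi/4) + 9*cos(3*x + pi/4))/2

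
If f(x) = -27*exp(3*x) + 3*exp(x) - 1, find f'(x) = -81*exp(3*x) + 3*exp(x)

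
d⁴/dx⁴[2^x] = 2^x*log(2)^4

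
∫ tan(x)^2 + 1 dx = tan(x) + C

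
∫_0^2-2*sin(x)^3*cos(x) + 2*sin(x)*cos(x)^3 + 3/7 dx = 55/56 - cos(8)/8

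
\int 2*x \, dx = x^2 + C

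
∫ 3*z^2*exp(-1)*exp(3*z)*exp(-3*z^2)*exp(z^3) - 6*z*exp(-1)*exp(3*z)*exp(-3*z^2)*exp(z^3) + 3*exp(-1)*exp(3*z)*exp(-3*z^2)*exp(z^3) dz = exp((z - 1)^3) + C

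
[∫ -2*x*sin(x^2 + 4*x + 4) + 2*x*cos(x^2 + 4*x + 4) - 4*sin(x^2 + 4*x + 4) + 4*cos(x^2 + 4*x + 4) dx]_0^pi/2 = sqrt(2)*(sin(pi/4 + pi^2/4 + 4) - sin(pi/4 + 4))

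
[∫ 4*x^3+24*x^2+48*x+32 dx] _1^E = -81 + (2 + E)^4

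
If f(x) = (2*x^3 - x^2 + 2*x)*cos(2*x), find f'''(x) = 16*x^3*sin(2*x) - 8*x^2*sin(2*x) - 72*x^2*cos(2*x) - 56*x*sin(2*x) + 24*x*cos(2*x) + 12*sin(2*x) - 12*cos(2*x)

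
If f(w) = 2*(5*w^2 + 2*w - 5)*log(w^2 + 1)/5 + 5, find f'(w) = (20*w^3*log(w^2 + 1) + 20*w^3 + 4*w^2*log(w^2 + 1) + 8*w^2 + 20*w*log(w^2 + 1) - 20*w + 4*log(w^2 + 1))/(5*w^2 + 5)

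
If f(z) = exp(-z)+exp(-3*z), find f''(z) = (exp(2*z) + 9)*exp(-3*z)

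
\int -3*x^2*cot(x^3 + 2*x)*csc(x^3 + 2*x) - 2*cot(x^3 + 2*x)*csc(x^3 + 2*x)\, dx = csc(x*(x^2 + 2)) + C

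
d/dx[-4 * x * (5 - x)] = 8*x - 20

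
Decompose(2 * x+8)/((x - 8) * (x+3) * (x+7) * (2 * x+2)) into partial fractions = 1/(120*(x + 7)) + 1/(88*(x + 3)) - 1/(36*(x + 1)) + 4/(495*(x - 8))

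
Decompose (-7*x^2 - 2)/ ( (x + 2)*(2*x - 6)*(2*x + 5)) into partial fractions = -183/(22*(2*x + 5)) + 3/(x + 2) - 13/(22*(x - 3))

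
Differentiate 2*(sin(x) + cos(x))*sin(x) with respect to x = 2*sqrt(2)*sin(2*x + pi/4)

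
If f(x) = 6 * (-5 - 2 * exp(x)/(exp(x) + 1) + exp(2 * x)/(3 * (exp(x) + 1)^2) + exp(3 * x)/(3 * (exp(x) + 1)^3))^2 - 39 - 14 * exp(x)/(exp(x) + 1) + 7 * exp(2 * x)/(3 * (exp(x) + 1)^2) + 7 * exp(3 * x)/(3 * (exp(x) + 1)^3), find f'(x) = (69*exp(6*x) + 893*exp(5*x) + 2627*exp(4*x) + 3101*exp(3*x) + 1628*exp(2*x) + 318*exp(x))/(3*exp(7*x) + 21*exp(6*x) + 63*exp(5*x) + 105*exp(4*x) + 105*exp(3*x) + 63*exp(2*x) + 21*exp(x) + 3)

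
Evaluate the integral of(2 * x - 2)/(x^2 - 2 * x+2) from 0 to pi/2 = -log(6) + log(3*(-1 + pi/2)^2 + 3)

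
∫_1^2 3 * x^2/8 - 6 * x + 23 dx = 119/8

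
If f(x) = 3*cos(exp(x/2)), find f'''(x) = 3*exp(3*x/2)*sin(exp(x/2))/8 - 3*exp(x/2)*sin(exp(x/2))/8 - 9*exp(x)*cos(exp(x/2))/8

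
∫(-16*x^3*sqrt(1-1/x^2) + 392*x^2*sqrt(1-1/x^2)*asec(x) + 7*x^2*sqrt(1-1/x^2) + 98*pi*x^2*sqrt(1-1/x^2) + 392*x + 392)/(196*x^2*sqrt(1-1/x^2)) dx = -2*x^2/49 + x/28 + (x + 1)*(4*asec(x) + pi)/2 + C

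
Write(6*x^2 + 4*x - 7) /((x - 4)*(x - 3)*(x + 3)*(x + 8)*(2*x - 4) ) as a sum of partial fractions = 23/(880*(x + 8)) - 1/(60*(x + 3)) + 1/(8*(x - 2)) - 59/(132*(x - 3)) + 5/(16*(x - 4))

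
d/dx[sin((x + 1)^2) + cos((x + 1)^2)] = -2*x*sin(x^2 + 2*x + 1) + 2*x*cos(x^2 + 2*x + 1) - 2*sin(x^2 + 2*x + 1) + 2*cos(x^2 + 2*x + 1)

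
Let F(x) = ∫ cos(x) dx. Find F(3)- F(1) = -sin(1) + sin(3)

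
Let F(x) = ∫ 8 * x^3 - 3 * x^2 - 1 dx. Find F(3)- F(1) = 132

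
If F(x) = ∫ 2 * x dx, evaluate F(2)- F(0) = 4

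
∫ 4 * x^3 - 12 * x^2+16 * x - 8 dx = x^4 - 4*x^3 + 8*x^2 - 8*x + C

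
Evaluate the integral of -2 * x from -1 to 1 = 0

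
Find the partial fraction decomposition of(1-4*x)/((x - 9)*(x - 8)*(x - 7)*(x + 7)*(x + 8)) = 11/(1360*(x + 8)) - 29/(3360*(x + 7)) - 9/(140*(x - 7)) + 31/(240*(x - 8)) - 35/(544*(x - 9))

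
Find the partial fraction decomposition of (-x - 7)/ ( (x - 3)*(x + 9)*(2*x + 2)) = 1/(96*(x + 9)) + 3/(32*(x + 1)) - 5/(48*(x - 3))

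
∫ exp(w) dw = exp(w) + C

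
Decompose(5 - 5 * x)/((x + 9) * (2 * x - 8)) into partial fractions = -25/(13*(x + 9)) - 15/(26*(x - 4))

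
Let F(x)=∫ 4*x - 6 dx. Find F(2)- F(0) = -4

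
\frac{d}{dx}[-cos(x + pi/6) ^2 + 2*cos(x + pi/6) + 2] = -2*sin(x + pi/6) + sin(2*x + pi/3)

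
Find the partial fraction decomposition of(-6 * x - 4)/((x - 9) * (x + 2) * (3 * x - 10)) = 27/(34*(3*x - 10)) + 1/(22*(x + 2)) - 58/(187*(x - 9))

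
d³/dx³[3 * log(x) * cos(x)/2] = (3*x^3*log(x)*sin(x) - 9*x^2*cos(x) + 9*x*sin(x) + 6*cos(x))/(2*x^3)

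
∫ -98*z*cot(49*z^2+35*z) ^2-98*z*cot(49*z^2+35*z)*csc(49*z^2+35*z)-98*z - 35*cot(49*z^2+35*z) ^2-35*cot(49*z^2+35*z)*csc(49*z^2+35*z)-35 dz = cot(7*z*(7*z + 5)) + csc(7*z*(7*z + 5)) + C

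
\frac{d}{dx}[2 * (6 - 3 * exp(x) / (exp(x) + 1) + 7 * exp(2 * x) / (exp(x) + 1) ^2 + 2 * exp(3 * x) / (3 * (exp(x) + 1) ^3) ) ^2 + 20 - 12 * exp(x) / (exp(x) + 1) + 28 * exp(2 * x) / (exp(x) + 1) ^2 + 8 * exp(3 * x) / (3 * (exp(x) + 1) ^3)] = (1820*exp(6*x) + 4552*exp(5*x) + 4500*exp(4*x) + 2028*exp(3*x) + 24*exp(2*x) - 252*exp(x))/(3*exp(7*x) + 21*exp(6*x) + 63*exp(5*x) + 105*exp(4*x) + 105*exp(3*x) + 63*exp(2*x) + 21*exp(x) + 3)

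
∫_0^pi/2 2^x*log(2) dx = -1 + 2^(pi/2)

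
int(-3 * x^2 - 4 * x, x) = -x^3 - 2*x^2 + C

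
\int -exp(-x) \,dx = exp(-x) + C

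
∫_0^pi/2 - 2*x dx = -pi^2/4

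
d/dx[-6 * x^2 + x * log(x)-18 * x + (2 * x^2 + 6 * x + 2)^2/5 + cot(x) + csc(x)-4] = 16*x^3/5 + 72*x^2/5 + 28*x/5 + log(x) - cot(x)^2 - cot(x)*csc(x) - 66/5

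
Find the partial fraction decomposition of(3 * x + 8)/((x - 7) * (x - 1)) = -11/(6*(x - 1)) + 29/(6*(x - 7))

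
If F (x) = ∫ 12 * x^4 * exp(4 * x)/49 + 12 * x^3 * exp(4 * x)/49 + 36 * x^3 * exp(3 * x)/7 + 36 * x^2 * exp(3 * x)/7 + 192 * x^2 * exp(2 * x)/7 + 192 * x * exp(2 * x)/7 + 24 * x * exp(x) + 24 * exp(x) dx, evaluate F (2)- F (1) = -(3 + 3*exp(2)/7 + 6*E)^2/3 - 12*E + 162*exp(2)/7 + 24*exp(4)/7 + (3 + 12*exp(2) + 12*exp(4)/7)^2/3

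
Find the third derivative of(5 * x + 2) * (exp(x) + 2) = 5*x*exp(x) + 17*exp(x)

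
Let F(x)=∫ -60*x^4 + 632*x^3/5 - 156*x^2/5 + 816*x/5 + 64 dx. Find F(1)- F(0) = 774/5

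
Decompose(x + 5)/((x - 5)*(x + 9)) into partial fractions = 2/(7*(x + 9)) + 5/(7*(x - 5))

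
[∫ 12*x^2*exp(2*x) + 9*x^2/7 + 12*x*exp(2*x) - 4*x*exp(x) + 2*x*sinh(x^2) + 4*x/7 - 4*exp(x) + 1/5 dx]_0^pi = -4*pi*exp(pi) - 1 + pi/5 + 2*pi^2/7 + 3*pi^3/7 + cosh(pi^2) + 6*pi^2*exp(2*pi)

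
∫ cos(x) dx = sin(x) + C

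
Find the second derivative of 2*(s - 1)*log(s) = (2*s + 2)/s^2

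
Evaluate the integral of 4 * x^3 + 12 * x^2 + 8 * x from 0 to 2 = 64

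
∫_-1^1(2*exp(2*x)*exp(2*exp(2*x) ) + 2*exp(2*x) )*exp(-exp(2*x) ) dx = -exp(exp(-2)) - exp(-exp(2)) + exp(-exp(-2)) + exp(exp(2))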